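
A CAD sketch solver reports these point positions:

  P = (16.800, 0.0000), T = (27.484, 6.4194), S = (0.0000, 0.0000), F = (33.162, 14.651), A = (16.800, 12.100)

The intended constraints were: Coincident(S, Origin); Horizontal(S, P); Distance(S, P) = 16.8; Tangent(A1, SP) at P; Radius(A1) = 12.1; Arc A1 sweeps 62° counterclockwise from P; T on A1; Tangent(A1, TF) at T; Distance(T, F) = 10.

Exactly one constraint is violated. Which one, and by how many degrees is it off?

Tangent(A1, TF) at T — off by 6.60°.

S = (0.00, 0.00) ✓; S.y = 0.00, P.y = 0.00 ✓; |SP| = 16.80 ✓; ∠(AP, PS) = 90.00° ✓; |AP| = 12.10 ✓; bearing(A→T) − bearing(A→P) = 62.00° ✓; |AT| = 12.10 ✓; ∠(AT, TF) = 96.60° ✗; |TF| = 10.00 ✓.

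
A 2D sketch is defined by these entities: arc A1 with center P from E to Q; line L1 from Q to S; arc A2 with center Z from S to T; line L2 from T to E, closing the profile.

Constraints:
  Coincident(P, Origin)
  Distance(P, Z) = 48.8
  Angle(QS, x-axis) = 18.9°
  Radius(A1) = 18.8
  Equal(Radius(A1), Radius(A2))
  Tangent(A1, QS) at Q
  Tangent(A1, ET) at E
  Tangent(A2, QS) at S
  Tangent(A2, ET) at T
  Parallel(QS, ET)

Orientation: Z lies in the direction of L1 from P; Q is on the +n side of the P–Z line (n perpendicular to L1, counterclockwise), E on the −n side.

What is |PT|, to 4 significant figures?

52.30

Tangency of A1 to both parallel lines with radius 18.8 puts Q and E at P ± 18.8·n: Q = (-6.090, 17.79), E = (6.090, -17.79). Equal radii place S and T the same way about Z: S = Z + 18.8·n = (40.08, 33.59), T = Z − 18.8·n = (52.26, -1.979). Then |PT| = |T − P| = 52.30.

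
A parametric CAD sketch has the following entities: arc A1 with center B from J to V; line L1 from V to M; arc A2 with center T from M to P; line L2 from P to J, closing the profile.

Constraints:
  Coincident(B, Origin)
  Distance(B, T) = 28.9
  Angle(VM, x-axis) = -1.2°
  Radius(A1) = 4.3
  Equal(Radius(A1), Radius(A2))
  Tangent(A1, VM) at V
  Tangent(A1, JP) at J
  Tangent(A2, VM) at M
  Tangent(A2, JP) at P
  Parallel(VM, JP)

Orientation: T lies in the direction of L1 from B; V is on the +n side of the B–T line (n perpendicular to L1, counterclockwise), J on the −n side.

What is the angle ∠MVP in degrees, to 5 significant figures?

16.572°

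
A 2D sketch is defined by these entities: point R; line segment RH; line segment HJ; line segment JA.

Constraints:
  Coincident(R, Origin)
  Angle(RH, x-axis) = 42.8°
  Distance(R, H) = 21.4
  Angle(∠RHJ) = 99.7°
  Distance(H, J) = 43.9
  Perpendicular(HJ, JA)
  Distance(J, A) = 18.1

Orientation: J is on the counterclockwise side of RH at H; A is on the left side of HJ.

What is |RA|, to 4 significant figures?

47.60

∠RHJ = 99.7°, so HJ runs at 42.8° + (180° − 99.7°) = 123.1° from the x-axis; with |HJ| = 43.9, J = H + 43.9·(cos 123.1°, sin 123.1°) = (-8.272, 51.32). HJ ⟂ JA; with |JA| = 18.1 on the left of HJ, A = J + 18.1·(-0.8377, -0.5461) = (-23.43, 41.43). Then |RA| = |A − R| = 47.60.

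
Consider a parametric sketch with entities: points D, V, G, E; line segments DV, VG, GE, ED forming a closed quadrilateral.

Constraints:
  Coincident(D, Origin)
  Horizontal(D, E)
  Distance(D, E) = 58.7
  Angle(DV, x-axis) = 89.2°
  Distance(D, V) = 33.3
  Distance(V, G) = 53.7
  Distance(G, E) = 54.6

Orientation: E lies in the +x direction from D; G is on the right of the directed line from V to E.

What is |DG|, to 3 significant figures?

21.4

Checks: |VG| = 53.70 ✓; |GE| = 54.60 ✓.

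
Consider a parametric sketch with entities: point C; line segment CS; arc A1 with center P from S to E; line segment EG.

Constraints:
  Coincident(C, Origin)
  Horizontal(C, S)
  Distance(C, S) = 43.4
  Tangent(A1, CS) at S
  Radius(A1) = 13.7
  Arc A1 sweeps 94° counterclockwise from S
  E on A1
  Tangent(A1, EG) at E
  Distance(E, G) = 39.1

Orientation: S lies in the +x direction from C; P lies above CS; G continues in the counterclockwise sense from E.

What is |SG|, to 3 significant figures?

54.8

On A1, S sits at bearing -90° from P; a 94° counterclockwise sweep puts E at bearing 4°, so E = P + 13.7·(cos 4°, sin 4°) = (57.1, 14.7). A1 meets EG tangentially, so PE is at right angles to EG, so EG runs along (−sin 4°, cos 4°); with |EG| = 39.1, G = (54.3, 53.7). Then |SG| = |G − S| = 54.8.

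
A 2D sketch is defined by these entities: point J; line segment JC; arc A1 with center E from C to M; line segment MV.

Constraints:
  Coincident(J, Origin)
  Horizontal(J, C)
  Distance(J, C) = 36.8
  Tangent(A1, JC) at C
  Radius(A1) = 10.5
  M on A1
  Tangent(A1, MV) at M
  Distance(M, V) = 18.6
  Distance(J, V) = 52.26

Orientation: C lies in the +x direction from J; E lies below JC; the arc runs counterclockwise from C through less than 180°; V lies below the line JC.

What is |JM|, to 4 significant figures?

34.10

Checks: |EM| = 10.50 ✓; ∠(EM, MV) = 90.00° ✓; |MV| = 18.60 ✓; |JV| = 52.26 ✓.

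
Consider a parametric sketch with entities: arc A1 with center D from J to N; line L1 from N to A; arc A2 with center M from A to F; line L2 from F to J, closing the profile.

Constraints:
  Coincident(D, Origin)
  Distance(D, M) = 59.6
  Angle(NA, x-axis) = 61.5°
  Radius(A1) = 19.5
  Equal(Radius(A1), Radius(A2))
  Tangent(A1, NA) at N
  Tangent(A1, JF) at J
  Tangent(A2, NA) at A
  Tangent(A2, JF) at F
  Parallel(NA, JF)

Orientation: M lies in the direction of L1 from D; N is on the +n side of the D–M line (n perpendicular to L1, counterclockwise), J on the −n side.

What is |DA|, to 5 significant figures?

62.709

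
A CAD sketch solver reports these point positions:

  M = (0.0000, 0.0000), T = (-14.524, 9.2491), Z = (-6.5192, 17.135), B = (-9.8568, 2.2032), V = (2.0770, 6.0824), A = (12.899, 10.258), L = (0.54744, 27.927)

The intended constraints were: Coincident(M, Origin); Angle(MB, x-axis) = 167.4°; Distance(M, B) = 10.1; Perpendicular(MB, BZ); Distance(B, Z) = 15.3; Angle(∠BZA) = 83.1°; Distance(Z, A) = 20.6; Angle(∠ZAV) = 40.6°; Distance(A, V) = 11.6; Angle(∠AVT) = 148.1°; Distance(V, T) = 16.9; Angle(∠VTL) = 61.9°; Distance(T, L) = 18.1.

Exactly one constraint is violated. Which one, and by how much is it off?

Distance(T, L) = 18.1 — off by 5.90.

M = (0.00, 0.00) ✓; MB at 167.4° ✓; |MB| = 10.10 ✓; ∠(MB, BZ) = 90.00° ✓; |BZ| = 15.30 ✓; ∠BZA = 83.10° ✓; |ZA| = 20.60 ✓; ∠ZAV = 40.60° ✓; |AV| = 11.60 ✓; ∠AVT = 148.1° ✓; |VT| = 16.90 ✓; ∠VTL = 61.90° ✓; |TL| = 24.00 ✗.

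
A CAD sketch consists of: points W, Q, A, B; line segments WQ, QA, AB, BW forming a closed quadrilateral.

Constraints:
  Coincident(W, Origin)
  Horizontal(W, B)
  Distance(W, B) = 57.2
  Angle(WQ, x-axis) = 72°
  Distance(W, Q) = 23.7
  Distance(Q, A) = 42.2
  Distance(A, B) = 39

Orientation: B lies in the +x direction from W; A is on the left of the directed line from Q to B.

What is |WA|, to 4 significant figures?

59.98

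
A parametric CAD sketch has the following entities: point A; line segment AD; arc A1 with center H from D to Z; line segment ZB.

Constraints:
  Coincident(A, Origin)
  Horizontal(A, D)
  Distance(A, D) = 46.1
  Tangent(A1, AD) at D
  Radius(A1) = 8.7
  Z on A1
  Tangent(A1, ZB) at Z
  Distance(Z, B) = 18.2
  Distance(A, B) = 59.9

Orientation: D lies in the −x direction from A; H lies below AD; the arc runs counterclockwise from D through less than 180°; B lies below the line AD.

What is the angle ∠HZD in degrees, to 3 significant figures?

42.5°

Checks: |HZ| = 8.700 ✓; ∠(HZ, ZB) = 90.00° ✓; |ZB| = 18.20 ✓; |AB| = 59.90 ✓.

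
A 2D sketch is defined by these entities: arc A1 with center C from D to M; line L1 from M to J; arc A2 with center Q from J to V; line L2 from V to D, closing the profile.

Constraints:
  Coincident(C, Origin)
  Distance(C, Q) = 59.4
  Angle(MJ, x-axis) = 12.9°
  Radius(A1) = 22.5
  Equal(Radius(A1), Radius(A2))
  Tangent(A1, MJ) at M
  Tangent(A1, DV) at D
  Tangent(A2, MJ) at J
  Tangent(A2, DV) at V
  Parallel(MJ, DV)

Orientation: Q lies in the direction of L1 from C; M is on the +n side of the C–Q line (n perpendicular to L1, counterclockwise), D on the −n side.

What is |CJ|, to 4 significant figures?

63.52

The slot axis is L1's direction at 12.9°, so u = (cos 12.9°, sin 12.9°) = (0.9748, 0.2233) and n = (−sin 12.9°, cos 12.9°) = (-0.2233, 0.9748). C is at the origin and Q lies 59.4 along u from C, so Q = 59.4·u = (57.90, 13.26). Tangency of A1 to both parallel lines with radius 22.5 puts M and D at C ± 22.5·n: M = (-5.023, 21.93), D = (5.023, -21.93). Equal radii place J and V the same way about Q: J = Q + 22.5·n = (52.88, 35.19), V = Q − 22.5·n = (62.92, -8.671). Then |CJ| = |J − C| = 63.52.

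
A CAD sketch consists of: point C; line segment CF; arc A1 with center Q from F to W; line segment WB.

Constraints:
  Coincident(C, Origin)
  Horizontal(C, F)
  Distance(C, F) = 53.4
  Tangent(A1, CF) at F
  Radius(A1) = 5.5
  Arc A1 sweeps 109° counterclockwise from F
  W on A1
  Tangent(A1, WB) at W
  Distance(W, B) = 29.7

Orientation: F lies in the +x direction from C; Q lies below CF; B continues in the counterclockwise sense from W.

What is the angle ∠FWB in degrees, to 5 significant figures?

125.50°

C is at the origin; C and F share the same y with |CF| = 53.4 and F on the +x side, so F = (53.400, 0.0000). Tangency of A1 to CF means the radius QF is perpendicular to CF, so Q = F + (0, -5.5) = (53.400, -5.5000). On A1, F sits at bearing 90° from Q; a 109° counterclockwise sweep puts W at bearing 199°, so W = Q + 5.5·(cos 199°, sin 199°) = (48.200, -7.2906). Tangency of A1 to WB means the radius QW is perpendicular to WB, so WB runs along (−sin 199°, cos 199°); with |WB| = 29.7, B = (57.869, -35.373). Then cos ∠FWB = WF·WB / (|WF||WB|), giving 125.50°.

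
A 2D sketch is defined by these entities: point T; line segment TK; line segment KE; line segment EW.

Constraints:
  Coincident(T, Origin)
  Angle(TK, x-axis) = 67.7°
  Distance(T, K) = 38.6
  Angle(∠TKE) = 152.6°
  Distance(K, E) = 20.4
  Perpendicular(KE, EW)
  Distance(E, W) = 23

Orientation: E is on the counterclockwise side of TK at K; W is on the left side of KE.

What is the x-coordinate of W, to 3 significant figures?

-10.1

T is at the origin; TK runs at 67.7° with length 38.6, so K = 38.6·(cos 67.7°, sin 67.7°) = (14.6, 35.7). ∠TKE = 152.6°, so KE runs at 67.7° + (180° − 152.6°) = 95.1° from the x-axis; with |KE| = 20.4, E = K + 20.4·(cos 95.1°, sin 95.1°) = (12.8, 56.0). KE ⟂ EW; with |EW| = 23.0 on the left of KE, W = E + 23.0·(-0.996, -0.0889) = (-10.1, 54.0). So W.x = -10.1.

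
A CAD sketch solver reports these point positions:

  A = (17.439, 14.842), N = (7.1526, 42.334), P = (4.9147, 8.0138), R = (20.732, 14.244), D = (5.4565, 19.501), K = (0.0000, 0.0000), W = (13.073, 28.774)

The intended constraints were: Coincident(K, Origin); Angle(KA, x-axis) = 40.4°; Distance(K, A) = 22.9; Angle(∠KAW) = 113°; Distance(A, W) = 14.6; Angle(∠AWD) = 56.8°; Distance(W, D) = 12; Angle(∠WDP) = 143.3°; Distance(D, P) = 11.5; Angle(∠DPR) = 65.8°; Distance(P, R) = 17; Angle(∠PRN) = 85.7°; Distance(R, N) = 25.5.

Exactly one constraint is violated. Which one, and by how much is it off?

Distance(R, N) = 25.5 — off by 5.70.

K = (0.00, 0.00) ✓; KA at 40.40° ✓; |KA| = 22.90 ✓; ∠KAW = 113.0° ✓; |AW| = 14.60 ✓; ∠AWD = 56.80° ✓; |WD| = 12.00 ✓; ∠WDP = 143.3° ✓; |DP| = 11.50 ✓; ∠DPR = 65.80° ✓; |PR| = 17.00 ✓; ∠PRN = 85.70° ✓; |RN| = 31.20 ✗.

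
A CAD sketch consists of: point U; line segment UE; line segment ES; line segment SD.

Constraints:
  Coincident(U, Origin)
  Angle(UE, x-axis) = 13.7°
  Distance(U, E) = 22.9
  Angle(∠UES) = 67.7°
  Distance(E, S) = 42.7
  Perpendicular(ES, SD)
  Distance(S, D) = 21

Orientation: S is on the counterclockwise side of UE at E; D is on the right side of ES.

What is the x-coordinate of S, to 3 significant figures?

-2.85

U is at the origin; UE runs at 13.7° with length 22.9, so E = 22.9·(cos 13.7°, sin 13.7°) = (22.2, 5.42). ∠UES = 67.7°, so ES runs at 13.7° + (180° − 67.7°) = 126° from the x-axis; with |ES| = 42.7, S = E + 42.7·(cos 126°, sin 126°) = (-2.85, 40.0). So S.x = -2.85.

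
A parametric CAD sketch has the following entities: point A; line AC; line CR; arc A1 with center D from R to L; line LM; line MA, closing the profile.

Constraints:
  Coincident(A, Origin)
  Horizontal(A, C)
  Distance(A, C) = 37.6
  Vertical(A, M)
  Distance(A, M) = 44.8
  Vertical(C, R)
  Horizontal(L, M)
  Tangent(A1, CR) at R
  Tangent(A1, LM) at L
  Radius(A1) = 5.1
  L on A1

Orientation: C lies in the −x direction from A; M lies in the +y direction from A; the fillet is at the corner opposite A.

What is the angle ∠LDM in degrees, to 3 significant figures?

81.1°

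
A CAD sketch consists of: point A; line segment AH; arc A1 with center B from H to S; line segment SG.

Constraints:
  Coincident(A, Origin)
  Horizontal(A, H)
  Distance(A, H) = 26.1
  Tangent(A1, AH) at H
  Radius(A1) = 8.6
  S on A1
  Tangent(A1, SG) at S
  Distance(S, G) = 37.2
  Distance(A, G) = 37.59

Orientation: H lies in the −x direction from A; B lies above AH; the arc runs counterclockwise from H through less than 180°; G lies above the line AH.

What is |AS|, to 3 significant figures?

19.0

Checks: |BS| = 8.600 ✓; ∠(BS, SG) = 90.00° ✓; |SG| = 37.20 ✓; |AG| = 37.59 ✓.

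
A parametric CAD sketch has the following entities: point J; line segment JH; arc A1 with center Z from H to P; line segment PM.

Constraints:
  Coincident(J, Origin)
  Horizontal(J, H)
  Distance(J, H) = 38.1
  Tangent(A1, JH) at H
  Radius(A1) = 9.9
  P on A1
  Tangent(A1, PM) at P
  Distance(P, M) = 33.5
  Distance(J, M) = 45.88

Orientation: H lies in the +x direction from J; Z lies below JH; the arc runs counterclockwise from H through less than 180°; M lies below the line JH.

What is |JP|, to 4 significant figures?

29.48

Checks: |ZP| = 9.900 ✓; ∠(ZP, PM) = 90.00° ✓; |PM| = 33.50 ✓; |JM| = 45.88 ✓.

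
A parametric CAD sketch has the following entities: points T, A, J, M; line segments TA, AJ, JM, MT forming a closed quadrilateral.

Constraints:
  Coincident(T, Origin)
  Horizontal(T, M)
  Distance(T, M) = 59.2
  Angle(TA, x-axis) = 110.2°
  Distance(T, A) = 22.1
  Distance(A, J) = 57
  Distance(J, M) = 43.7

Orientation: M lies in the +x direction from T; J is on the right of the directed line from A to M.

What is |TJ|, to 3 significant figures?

36.0

Checks: |AJ| = 57.00 ✓; |JM| = 43.70 ✓.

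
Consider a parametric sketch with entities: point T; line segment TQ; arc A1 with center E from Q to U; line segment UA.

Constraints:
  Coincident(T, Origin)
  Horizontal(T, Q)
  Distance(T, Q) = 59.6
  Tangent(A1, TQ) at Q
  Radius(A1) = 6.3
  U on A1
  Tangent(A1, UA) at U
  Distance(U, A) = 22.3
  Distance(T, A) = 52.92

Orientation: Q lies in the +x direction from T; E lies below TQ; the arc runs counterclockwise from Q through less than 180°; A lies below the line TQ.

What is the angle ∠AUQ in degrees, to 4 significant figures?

144.4°

T is at the origin; TQ is horizontal with |TQ| = 59.6 and Q on the +x side, so Q = (59.60, 0.000). The tangent condition forces EQ to be normal to TQ, so E = Q + (0, -6.3) = (59.60, -6.300). Since EU ⟂ UA (tangency), |EA| = √(6.3² + 22.3²) = 23.17 regardless of where U sits on A1. So A lies on both circle(T, 52.92) and circle(E, 23.17); the below-TQ intersection is A = (46.44, -25.37). U is the foot of the tangent from A: U = (53.64, -4.267).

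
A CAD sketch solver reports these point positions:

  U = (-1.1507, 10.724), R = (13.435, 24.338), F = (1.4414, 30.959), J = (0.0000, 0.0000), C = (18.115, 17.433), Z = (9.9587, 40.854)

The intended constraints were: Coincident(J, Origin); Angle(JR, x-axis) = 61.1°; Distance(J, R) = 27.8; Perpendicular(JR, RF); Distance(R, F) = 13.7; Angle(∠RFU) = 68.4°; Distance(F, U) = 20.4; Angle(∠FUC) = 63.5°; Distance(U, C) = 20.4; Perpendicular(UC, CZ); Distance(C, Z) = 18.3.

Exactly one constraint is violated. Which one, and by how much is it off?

Distance(C, Z) = 18.3 — off by 6.50.

J = (0.00, 0.00) ✓; JR at 61.10° ✓; |JR| = 27.80 ✓; ∠(JR, RF) = 90.00° ✓; |RF| = 13.70 ✓; ∠RFU = 68.40° ✓; |FU| = 20.40 ✓; ∠FUC = 63.50° ✓; |UC| = 20.40 ✓; ∠(UC, CZ) = 90.00° ✓; |CZ| = 24.80 ✗.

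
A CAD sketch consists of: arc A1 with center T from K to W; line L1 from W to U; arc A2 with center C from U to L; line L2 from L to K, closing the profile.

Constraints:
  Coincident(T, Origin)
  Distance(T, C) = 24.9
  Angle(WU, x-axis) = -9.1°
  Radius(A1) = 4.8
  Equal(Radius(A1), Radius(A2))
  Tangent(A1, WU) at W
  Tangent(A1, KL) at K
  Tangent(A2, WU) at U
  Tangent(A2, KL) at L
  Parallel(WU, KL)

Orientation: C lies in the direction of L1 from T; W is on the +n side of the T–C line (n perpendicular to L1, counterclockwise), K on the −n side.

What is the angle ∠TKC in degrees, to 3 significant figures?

79.1°

The slot axis is L1's direction at -9.1°, so u = (cos -9.1°, sin -9.1°) = (0.987, -0.158) and n = (−sin -9.1°, cos -9.1°) = (0.158, 0.987). T is at the origin and C lies 24.9 along u from T, so C = 24.9·u = (24.6, -3.94). Tangency of A1 to both parallel lines with radius 4.8 puts W and K at T ± 4.8·n: W = (0.759, 4.74), K = (-0.759, -4.74). Then cos ∠TKC = KT·KC / (|KT||KC|), giving 79.1°.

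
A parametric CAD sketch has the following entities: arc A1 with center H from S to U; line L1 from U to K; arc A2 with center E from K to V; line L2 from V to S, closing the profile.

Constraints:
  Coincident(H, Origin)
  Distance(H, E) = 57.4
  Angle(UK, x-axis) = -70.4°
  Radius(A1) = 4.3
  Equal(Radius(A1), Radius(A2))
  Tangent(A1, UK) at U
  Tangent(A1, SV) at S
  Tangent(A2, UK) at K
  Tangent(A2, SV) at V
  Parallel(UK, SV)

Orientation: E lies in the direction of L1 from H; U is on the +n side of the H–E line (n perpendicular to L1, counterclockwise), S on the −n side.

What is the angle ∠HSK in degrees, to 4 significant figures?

81.48°

Tangency of A1 to both parallel lines with radius 4.3 puts U and S at H ± 4.3·n: U = (4.051, 1.442), S = (-4.051, -1.442). Equal radii place K and V the same way about E: K = E + 4.3·n = (23.31, -52.63), V = E − 4.3·n = (15.20, -55.52). Then cos ∠HSK = SH·SK / (|SH||SK|), giving 81.48°.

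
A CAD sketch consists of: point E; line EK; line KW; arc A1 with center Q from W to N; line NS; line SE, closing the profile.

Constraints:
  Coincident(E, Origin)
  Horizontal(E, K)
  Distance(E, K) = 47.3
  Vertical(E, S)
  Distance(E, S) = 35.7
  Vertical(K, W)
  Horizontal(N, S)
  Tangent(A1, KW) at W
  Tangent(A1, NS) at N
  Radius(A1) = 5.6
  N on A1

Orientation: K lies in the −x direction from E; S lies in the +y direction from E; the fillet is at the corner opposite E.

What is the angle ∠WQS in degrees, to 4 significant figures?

172.4°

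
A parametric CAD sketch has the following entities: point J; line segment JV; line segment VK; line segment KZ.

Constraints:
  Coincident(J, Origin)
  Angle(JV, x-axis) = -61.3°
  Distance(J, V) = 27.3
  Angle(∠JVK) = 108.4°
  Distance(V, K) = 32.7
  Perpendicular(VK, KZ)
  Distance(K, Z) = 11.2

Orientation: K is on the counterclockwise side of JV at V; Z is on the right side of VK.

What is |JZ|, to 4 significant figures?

55.53

J is at the origin; JV runs at -61.3° with length 27.3, so V = 27.3·(cos -61.3°, sin -61.3°) = (13.11, -23.95). ∠JVK = 108.4°, so VK runs at -61.3° + (180° − 108.4°) = 10.30° from the x-axis; with |VK| = 32.7, K = V + 32.7·(cos 10.30°, sin 10.30°) = (45.28, -18.10). VK ⟂ KZ; with |KZ| = 11.2 on the right of VK, Z = K + 11.2·(0.1788, -0.9839) = (47.29, -29.12). Then |JZ| = |Z − J| = 55.53.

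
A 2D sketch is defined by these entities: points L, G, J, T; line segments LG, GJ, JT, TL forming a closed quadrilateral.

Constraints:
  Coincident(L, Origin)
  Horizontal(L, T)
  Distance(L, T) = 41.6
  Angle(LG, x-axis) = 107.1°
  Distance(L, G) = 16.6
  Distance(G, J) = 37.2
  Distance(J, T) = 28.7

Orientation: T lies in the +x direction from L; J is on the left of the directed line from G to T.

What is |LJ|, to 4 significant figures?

40.64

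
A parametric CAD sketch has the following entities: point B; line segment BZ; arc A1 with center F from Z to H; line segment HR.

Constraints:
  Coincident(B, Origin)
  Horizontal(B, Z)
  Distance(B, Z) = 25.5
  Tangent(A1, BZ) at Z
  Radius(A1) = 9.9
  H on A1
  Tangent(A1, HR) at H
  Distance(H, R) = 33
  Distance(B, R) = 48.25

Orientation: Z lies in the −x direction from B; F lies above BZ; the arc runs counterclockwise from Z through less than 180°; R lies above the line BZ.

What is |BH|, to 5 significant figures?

19.270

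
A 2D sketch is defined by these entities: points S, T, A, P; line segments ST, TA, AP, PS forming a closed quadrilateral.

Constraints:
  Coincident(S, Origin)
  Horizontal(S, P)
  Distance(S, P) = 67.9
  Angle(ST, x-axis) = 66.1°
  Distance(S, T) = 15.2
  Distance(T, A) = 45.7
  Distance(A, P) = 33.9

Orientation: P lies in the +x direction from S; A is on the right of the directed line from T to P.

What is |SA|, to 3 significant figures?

42.9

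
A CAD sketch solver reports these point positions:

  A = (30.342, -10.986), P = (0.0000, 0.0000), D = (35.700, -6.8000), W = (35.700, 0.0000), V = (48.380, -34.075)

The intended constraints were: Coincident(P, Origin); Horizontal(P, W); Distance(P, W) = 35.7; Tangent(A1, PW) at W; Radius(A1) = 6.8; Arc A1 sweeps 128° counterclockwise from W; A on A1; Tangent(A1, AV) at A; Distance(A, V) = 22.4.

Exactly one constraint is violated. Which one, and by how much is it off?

Distance(A, V) = 22.4 — off by 6.90.

P = (0.00, 0.00) ✓; P.y = 0.00, W.y = 0.00 ✓; |PW| = 35.70 ✓; ∠(DW, WP) = 90.00° ✓; |DW| = 6.800 ✓; bearing(D→A) − bearing(D→W) = 128.0° ✓; |DA| = 6.799 ✓; ∠(DA, AV) = 90.00° ✓; |AV| = 29.30 ✗.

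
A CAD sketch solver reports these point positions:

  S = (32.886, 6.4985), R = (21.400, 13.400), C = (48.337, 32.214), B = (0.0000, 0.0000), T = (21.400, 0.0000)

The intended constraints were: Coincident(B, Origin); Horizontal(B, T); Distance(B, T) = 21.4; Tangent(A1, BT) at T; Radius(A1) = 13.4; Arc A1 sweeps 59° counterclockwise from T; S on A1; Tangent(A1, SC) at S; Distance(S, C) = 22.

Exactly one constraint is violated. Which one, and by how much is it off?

Distance(S, C) = 22 — off by 8.00.

B = (0.00, 0.00) ✓; B.y = 0.00, T.y = 0.00 ✓; |BT| = 21.40 ✓; ∠(RT, TB) = 90.00° ✓; |RT| = 13.40 ✓; bearing(R→S) − bearing(R→T) = 59.00° ✓; |RS| = 13.40 ✓; ∠(RS, SC) = 90.00° ✓; |SC| = 30.00 ✗.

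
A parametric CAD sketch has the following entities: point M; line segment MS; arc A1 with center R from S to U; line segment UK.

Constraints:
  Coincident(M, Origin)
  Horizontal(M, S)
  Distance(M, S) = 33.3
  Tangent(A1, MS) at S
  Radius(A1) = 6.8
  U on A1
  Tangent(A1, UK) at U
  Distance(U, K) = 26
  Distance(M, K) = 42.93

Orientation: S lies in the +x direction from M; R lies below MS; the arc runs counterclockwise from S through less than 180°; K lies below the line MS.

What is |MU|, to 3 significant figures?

27.4

Checks: |RU| = 6.800 ✓; ∠(RU, UK) = 90.00° ✓; |UK| = 26.00 ✓; |MK| = 42.93 ✓.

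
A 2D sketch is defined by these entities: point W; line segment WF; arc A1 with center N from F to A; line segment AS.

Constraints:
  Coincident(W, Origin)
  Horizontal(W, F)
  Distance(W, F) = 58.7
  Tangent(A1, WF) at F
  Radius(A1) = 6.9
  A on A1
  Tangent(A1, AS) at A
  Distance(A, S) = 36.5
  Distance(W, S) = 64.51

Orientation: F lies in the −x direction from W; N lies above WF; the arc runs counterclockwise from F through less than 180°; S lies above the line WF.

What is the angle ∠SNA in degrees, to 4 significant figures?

79.30°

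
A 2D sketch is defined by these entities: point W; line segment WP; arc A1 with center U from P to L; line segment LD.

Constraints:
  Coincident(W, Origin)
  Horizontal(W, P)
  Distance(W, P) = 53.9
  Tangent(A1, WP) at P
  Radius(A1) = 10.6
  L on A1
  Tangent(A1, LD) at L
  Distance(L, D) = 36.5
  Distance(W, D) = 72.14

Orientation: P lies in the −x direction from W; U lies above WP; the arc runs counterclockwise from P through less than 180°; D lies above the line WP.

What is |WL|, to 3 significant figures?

45.7

W is at the origin; W and P share the same y with |WP| = 53.9 and P on the −x side, so P = (-53.9, 0.00). Tangency of A1 to WP means the radius UP is perpendicular to WP, so U = P + (0, 10.6) = (-53.9, 10.6). Since UL ⟂ LD (tangency), |UD| = √(10.6² + 36.5²) = 38.0 regardless of where L sits on A1. So D lies on both circle(W, 72.14) and circle(U, 38.0); the above-WP intersection is D = (-53.3, 48.6). L is the foot of the tangent from D: L = (-43.7, 13.4).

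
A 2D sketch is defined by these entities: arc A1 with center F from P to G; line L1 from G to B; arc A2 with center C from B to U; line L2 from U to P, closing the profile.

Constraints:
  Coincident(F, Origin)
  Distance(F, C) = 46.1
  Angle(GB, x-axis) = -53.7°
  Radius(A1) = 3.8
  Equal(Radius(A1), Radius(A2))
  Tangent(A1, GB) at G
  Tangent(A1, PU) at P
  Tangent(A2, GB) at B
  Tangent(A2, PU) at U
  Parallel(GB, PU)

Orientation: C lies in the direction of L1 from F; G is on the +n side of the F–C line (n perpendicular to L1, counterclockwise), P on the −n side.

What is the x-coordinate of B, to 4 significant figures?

30.35

The slot axis is L1's direction at -53.7°, so u = (cos -53.7°, sin -53.7°) = (0.5920, -0.8059) and n = (−sin -53.7°, cos -53.7°) = (0.8059, 0.5920). F is at the origin and C lies 46.1 along u from F, so C = 46.1·u = (27.29, -37.15). Tangency of A1 to both parallel lines with radius 3.8 puts G and P at F ± 3.8·n: G = (3.063, 2.250), P = (-3.063, -2.250). Equal radii place B and U the same way about C: B = C + 3.8·n = (30.35, -34.90), U = C − 3.8·n = (24.23, -39.40). So B.x = 30.35.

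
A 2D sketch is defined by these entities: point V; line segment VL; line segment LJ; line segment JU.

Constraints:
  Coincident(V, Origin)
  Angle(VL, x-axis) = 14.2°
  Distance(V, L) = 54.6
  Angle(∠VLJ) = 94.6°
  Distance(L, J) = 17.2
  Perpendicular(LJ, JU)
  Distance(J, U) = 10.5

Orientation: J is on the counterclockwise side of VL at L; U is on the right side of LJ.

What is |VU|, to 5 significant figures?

68.416

V is at the origin; VL runs at 14.2° with length 54.6, so L = 54.6·(cos 14.2°, sin 14.2°) = (52.932, 13.394). ∠VLJ = 94.6°, so LJ runs at 14.2° + (180° − 94.6°) = 99.600° from the x-axis; with |LJ| = 17.2, J = L + 17.2·(cos 99.600°, sin 99.600°) = (50.063, 30.353). LJ ⟂ JU; with |JU| = 10.5 on the right of LJ, U = J + 10.5·(0.98600, 0.16677) = (60.416, 32.104). Then |VU| = |U − V| = 68.416.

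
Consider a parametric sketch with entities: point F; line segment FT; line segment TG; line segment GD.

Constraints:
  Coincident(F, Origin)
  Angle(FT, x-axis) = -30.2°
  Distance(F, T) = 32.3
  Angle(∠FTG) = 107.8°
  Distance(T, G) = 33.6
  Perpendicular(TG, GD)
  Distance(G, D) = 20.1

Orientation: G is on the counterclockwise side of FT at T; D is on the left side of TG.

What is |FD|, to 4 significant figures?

44.76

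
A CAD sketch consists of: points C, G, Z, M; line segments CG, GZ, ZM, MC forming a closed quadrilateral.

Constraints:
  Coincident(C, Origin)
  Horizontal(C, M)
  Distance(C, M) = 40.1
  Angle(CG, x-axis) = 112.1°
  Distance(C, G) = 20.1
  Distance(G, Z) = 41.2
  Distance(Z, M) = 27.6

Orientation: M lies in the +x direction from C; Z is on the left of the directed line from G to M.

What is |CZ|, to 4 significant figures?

42.29

Checks: |GZ| = 41.20 ✓; |ZM| = 27.60 ✓.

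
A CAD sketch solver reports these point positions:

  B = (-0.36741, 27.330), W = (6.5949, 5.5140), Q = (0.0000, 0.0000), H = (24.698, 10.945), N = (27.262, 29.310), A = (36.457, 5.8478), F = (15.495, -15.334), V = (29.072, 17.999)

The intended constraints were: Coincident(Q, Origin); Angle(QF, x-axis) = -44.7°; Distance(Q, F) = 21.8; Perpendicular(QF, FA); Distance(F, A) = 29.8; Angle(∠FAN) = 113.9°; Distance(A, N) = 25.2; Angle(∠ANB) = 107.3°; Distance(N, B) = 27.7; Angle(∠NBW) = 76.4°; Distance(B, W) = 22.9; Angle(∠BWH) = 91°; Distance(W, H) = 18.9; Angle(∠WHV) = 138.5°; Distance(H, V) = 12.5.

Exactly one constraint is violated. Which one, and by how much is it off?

Distance(H, V) = 12.5 — off by 4.20.

Q = (0.00, 0.00) ✓; QF at -44.70° ✓; |QF| = 21.80 ✓; ∠(QF, FA) = 90.00° ✓; |FA| = 29.80 ✓; ∠FAN = 113.9° ✓; |AN| = 25.20 ✓; ∠ANB = 107.3° ✓; |NB| = 27.70 ✓; ∠NBW = 76.40° ✓; |BW| = 22.90 ✓; ∠BWH = 91.00° ✓; |WH| = 18.90 ✓; ∠WHV = 138.5° ✓; |HV| = 8.300 ✗.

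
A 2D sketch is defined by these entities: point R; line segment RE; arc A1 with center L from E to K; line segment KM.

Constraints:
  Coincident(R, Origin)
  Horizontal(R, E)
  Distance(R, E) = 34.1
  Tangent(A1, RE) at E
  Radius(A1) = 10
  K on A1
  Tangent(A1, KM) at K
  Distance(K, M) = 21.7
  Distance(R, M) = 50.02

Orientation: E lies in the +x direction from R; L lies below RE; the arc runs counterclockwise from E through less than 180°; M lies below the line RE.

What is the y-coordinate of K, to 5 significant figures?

-15.236

R is at the origin; RE is horizontal with |RE| = 34.1 and E on the +x side, so E = (34.100, 0.0000). The tangent condition forces LE to be normal to RE, so L = E + (0, -10) = (34.100, -10.000). Since LK ⟂ KM (tangency), |LM| = √(10.0² + 21.7²) = 23.893 regardless of where K sits on A1. So M lies on both circle(R, 50.02) and circle(L, 23.893); the below-RE intersection is M = (36.942, -33.724). K is the foot of the tangent from M: K = (25.580, -15.236).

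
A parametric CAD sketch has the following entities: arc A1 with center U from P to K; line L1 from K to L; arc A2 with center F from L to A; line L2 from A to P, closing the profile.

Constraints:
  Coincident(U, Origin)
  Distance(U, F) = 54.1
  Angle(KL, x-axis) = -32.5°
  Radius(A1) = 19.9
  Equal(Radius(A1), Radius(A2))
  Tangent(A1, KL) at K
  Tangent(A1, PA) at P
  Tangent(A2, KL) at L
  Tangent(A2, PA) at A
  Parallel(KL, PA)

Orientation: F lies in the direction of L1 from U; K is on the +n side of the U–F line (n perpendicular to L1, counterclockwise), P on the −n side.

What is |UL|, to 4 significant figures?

57.64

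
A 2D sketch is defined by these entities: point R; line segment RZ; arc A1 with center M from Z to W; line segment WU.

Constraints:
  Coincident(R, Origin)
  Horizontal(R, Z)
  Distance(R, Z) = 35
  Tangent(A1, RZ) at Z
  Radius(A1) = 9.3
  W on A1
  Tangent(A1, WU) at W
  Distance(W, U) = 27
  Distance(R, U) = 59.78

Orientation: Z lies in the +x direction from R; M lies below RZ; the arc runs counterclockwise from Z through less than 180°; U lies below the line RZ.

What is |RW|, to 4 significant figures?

33.11

Checks: |MW| = 9.300 ✓; ∠(MW, WU) = 90.00° ✓; |WU| = 27.00 ✓; |RU| = 59.78 ✓.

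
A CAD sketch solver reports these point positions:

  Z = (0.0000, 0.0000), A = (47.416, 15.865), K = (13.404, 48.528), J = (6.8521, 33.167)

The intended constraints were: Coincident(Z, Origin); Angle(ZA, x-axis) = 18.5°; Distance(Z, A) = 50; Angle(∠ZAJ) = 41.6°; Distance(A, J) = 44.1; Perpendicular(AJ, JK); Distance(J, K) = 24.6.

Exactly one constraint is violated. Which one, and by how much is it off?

Distance(J, K) = 24.6 — off by 7.90.

Z = (0.00, 0.00) ✓; ZA at 18.50° ✓; |ZA| = 50.00 ✓; ∠ZAJ = 41.60° ✓; |AJ| = 44.10 ✓; ∠(AJ, JK) = 90.00° ✓; |JK| = 16.70 ✗.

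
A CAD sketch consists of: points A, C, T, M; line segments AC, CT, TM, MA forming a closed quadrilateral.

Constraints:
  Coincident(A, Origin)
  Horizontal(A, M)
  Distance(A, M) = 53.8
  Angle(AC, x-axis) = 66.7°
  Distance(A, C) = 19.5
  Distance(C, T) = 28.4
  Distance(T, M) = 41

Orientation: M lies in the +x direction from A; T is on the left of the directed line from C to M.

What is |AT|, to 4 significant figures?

46.12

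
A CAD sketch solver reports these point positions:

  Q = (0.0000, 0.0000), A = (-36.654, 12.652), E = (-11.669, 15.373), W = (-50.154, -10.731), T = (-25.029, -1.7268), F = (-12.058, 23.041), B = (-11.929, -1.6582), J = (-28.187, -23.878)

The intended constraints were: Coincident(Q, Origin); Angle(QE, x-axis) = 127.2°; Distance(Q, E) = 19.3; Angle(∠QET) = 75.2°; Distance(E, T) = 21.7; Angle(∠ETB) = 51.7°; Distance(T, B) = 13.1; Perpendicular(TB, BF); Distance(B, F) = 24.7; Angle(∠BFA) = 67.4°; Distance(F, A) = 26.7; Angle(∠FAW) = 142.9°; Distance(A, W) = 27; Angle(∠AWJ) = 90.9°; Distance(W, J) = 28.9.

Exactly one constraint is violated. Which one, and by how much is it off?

Distance(W, J) = 28.9 — off by 3.30.

Q = (0.00, 0.00) ✓; QE at 127.2° ✓; |QE| = 19.30 ✓; ∠QET = 75.20° ✓; |ET| = 21.70 ✓; ∠ETB = 51.70° ✓; |TB| = 13.10 ✓; ∠(TB, BF) = 90.00° ✓; |BF| = 24.70 ✓; ∠BFA = 67.40° ✓; |FA| = 26.70 ✓; ∠FAW = 142.9° ✓; |AW| = 27.00 ✓; ∠AWJ = 90.90° ✓; |WJ| = 25.60 ✗.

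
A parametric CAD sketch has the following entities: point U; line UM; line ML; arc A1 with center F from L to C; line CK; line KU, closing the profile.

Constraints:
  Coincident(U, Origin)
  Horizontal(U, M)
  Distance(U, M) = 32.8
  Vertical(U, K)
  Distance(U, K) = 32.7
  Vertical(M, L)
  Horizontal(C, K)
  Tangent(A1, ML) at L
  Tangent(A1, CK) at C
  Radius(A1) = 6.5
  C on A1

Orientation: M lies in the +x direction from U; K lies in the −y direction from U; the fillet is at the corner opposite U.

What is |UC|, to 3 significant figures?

42.0

U is at the origin; U and M share the same y with |UM| = 32.8 and M on the +x side, so M = (32.8, 0.00). UK is vertical with |UK| = 32.7 and K on the −y side, so K = (0.00, -32.7). The virtual corner opposite U is at (32.8, -32.7). Since A1 is tangent to ML there, FL ⟂ ML and tangency of A1 to CK means the radius FC is perpendicular to CK, with radius 6.5, so the center F sits 6.5 in from both sides at F = (26.3, -26.2). That places the tangent points at L = (32.8, -26.2) on ML and C = (26.3, -32.7) on CK. Then |UC| = |C − U| = 42.0.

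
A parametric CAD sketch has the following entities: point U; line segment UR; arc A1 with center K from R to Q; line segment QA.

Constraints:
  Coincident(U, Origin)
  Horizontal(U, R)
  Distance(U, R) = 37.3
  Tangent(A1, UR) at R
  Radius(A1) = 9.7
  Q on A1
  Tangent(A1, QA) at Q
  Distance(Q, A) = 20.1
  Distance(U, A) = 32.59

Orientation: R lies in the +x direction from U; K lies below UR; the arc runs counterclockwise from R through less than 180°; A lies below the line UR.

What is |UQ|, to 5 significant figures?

28.927

Checks: ∠(KR, RU) = 90.00° ✓; |KR| = 9.700 ✓; |KQ| = 9.700 ✓; ∠(KQ, QA) = 90.00° ✓; |QA| = 20.10 ✓; |UA| = 32.59 ✓.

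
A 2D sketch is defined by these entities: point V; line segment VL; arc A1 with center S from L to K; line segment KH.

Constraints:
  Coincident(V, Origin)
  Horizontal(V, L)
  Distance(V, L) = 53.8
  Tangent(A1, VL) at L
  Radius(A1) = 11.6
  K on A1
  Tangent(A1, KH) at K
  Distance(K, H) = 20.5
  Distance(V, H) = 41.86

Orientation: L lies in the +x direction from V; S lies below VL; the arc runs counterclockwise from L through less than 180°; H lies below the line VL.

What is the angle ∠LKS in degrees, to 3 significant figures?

58.8°

Checks: V.y = 0.00, L.y = 0.00 ✓; |SK| = 11.60 ✓; ∠(SK, KH) = 90.00° ✓; |KH| = 20.50 ✓; |VH| = 41.86 ✓.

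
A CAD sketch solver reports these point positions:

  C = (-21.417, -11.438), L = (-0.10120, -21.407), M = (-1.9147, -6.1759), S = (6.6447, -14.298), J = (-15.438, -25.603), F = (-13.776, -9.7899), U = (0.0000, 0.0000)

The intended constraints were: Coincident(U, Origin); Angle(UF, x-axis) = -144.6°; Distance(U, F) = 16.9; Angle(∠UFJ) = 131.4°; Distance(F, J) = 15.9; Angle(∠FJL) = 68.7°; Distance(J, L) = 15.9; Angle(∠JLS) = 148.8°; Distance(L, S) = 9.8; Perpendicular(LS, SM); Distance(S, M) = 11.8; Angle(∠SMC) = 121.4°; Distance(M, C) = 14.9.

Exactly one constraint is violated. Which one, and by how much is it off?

Distance(M, C) = 14.9 — off by 5.30.

U = (0.00, 0.00) ✓; UF at -144.6° ✓; |UF| = 16.90 ✓; ∠UFJ = 131.4° ✓; |FJ| = 15.90 ✓; ∠FJL = 68.70° ✓; |JL| = 15.90 ✓; ∠JLS = 148.8° ✓; |LS| = 9.800 ✓; ∠(LS, SM) = 90.00° ✓; |SM| = 11.80 ✓; ∠SMC = 121.4° ✓; |MC| = 20.20 ✗.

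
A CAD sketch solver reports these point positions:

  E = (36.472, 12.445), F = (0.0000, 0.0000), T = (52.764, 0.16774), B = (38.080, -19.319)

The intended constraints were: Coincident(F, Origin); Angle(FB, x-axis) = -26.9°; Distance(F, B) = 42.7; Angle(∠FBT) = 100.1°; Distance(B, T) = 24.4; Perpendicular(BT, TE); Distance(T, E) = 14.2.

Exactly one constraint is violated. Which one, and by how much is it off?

Distance(T, E) = 14.2 — off by 6.20.

F = (0.00, 0.00) ✓; FB at -26.90° ✓; |FB| = 42.70 ✓; ∠FBT = 100.1° ✓; |BT| = 24.40 ✓; ∠(BT, TE) = 90.00° ✓; |TE| = 20.40 ✗.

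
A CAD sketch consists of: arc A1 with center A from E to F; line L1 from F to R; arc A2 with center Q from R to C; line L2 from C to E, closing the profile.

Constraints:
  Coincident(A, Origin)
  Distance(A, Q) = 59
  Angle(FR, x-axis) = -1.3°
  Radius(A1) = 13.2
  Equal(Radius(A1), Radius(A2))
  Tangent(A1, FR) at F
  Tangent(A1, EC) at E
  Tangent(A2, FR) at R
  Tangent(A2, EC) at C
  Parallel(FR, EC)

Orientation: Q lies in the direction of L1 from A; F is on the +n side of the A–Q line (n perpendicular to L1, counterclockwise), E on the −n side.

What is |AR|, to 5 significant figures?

60.459

Tangency of A1 to both parallel lines with radius 13.2 puts F and E at A ± 13.2·n: F = (0.29947, 13.197), E = (-0.29947, -13.197). Equal radii place R and C the same way about Q: R = Q + 13.2·n = (59.284, 11.858), C = Q − 13.2·n = (58.685, -14.535). Then |AR| = |R − A| = 60.459.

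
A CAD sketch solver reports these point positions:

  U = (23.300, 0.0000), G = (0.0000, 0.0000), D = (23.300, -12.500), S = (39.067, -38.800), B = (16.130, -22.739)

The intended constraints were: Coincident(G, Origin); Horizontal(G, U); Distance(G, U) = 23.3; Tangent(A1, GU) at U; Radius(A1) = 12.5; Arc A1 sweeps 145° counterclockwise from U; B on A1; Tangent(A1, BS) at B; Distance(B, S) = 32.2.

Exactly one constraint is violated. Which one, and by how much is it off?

Distance(B, S) = 32.2 — off by 4.20.

G = (0.00, 0.00) ✓; G.y = 0.00, U.y = 0.00 ✓; |GU| = 23.30 ✓; ∠(DU, UG) = 90.00° ✓; |DU| = 12.50 ✓; bearing(D→B) − bearing(D→U) = 145.0° ✓; |DB| = 12.50 ✓; ∠(DB, BS) = 90.00° ✓; |BS| = 28.00 ✗.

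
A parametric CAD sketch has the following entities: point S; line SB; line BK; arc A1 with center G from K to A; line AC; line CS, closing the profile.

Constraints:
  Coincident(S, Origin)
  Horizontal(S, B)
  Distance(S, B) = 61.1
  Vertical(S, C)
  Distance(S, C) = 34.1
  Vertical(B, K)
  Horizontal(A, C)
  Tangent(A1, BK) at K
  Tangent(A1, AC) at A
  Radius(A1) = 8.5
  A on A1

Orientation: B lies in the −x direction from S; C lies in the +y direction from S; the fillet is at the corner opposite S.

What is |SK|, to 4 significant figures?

66.25

S is at the origin; S and B share the same y with |SB| = 61.1 and B on the −x side, so B = (-61.10, 0.000). S and C share the same x with |SC| = 34.1 and C on the +y side, so C = (0.000, 34.10). The virtual corner opposite S is at (-61.10, 34.10). Tangency of A1 to BK means the radius GK is perpendicular to BK and since A1 is tangent to AC there, GA ⟂ AC, with radius 8.5, so the center G sits 8.5 in from both sides at G = (-52.60, 25.60). That places the tangent points at K = (-61.10, 25.60) on BK and A = (-52.60, 34.10) on AC. Then |SK| = |K − S| = 66.25.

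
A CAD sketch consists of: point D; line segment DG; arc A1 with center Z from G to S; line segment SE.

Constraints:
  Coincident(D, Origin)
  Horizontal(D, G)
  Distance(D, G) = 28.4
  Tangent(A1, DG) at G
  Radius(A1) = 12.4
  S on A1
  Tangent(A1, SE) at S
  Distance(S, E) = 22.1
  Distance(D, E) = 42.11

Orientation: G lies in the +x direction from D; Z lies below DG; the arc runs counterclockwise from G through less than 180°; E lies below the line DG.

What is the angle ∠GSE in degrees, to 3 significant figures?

129°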